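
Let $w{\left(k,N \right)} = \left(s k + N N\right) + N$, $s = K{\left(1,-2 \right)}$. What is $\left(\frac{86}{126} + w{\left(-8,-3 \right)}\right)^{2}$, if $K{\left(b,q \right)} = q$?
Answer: $\frac{2042041}{3969} \approx 514.5$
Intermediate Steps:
$s = -2$
$w{\left(k,N \right)} = N + N^{2} - 2 k$ ($w{\left(k,N \right)} = \left(- 2 k + N N\right) + N = \left(- 2 k + N^{2}\right) + N = \left(N^{2} - 2 k\right) + N = N + N^{2} - 2 k$)
$\left(\frac{86}{126} + w{\left(-8,-3 \right)}\right)^{2} = \left(\frac{86}{126} - \left(-13 - 9\right)\right)^{2} = \left(86 \cdot \frac{1}{126} + \left(-3 + 9 + 16\right)\right)^{2} = \left(\frac{43}{63} + 22\right)^{2} = \left(\frac{1429}{63}\right)^{2} = \frac{2042041}{3969}$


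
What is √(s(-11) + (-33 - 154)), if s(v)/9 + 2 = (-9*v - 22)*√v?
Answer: √(-205 + 693*I*√11) ≈ 32.423 + 35.444*I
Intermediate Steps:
s(v) = -18 + 9*√v*(-22 - 9*v) (s(v) = -18 + 9*((-9*v - 22)*√v) = -18 + 9*((-22 - 9*v)*√v) = -18 + 9*(√v*(-22 - 9*v)) = -18 + 9*√v*(-22 - 9*v))
√(s(-11) + (-33 - 154)) = √((-18 - 198*I*√11 - (-891)*I*√11) + (-33 - 154)) = √((-18 - 198*I*√11 - (-891)*I*√11) - 187) = √((-18 - 198*I*√11 + 891*I*√11) - 187) = √((-18 + 693*I*√11) - 187) = √(-205 + 693*I*√11)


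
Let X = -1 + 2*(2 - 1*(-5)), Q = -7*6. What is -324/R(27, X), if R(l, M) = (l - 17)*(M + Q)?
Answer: 162/145 ≈ 1.1172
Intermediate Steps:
Q = -42
X = 13 (X = -1 + 2*(2 + 5) = -1 + 2*7 = -1 + 14 = 13)
R(l, M) = (-42 + M)*(-17 + l) (R(l, M) = (l - 17)*(M - 42) = (-17 + l)*(-42 + M) = (-42 + M)*(-17 + l))
-324/R(27, X) = -324/(714 - 42*27 - 17*13 + 13*27) = -324/(714 - 1134 - 221 + 351) = -324/(-290) = -324*(-1/290) = 162/145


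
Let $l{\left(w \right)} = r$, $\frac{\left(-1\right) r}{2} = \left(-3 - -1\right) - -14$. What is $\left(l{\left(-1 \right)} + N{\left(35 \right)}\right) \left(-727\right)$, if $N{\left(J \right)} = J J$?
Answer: $-873127$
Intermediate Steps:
$r = -24$ ($r = - 2 \left(\left(-3 - -1\right) - -14\right) = - 2 \left(\left(-3 + 1\right) + 14\right) = - 2 \left(-2 + 14\right) = \left(-2\right) 12 = -24$)
$l{\left(w \right)} = -24$
$N{\left(J \right)} = J^{2}$
$\left(l{\left(-1 \right)} + N{\left(35 \right)}\right) \left(-727\right) = \left(-24 + 35^{2}\right) \left(-727\right) = \left(-24 + 1225\right) \left(-727\right) = 1201 \left(-727\right) = -873127$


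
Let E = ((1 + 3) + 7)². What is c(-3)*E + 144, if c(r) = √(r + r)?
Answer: 144 + 121*I*√6 ≈ 144.0 + 296.39*I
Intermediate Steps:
c(r) = √2*√r (c(r) = √(2*r) = √2*√r)
E = 121 (E = (4 + 7)² = 11² = 121)
c(-3)*E + 144 = (√2*√(-3))*121 + 144 = (√2*(I*√3))*121 + 144 = (I*√6)*121 + 144 = 121*I*√6 + 144 = 144 + 121*I*√6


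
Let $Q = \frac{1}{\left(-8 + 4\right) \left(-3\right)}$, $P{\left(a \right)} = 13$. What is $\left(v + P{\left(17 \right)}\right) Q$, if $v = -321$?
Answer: $- \frac{77}{3} \approx -25.667$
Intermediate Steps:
$Q = \frac{1}{12}$ ($Q = \frac{1}{\left(-4\right) \left(-3\right)} = \frac{1}{12} \approx 0.083333$)
$\left(v + P{\left(17 \right)}\right) Q = \left(-321 + 13\right) \frac{1}{12} = \left(-308\right) \frac{1}{12} = - \frac{77}{3}$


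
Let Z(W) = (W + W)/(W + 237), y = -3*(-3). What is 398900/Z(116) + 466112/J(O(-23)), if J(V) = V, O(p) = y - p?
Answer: 36047753/58 ≈ 6.2151e+5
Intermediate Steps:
y = 9
Z(W) = 2*W/(237 + W) (Z(W) = (2*W)/(237 + W) = 2*W/(237 + W))
O(p) = 9 - p
398900/Z(116) + 466112/J(O(-23)) = 398900/((2*116/(237 + 116))) + 466112/(9 - 1*(-23)) = 398900/((2*116/353)) + 466112/(9 + 23) = 398900/((2*116*(1/353))) + 466112/32 = 398900/(232/353) + 466112*(1/32) = 398900*(353/232) + 14566 = 35202925/58 + 14566 = 36047753/58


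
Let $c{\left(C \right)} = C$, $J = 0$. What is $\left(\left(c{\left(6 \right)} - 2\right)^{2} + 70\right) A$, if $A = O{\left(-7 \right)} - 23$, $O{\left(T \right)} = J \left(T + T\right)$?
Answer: $-1978$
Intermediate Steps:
$O{\left(T \right)} = 0$ ($O{\left(T \right)} = 0 \left(T + T\right) = 0 \cdot 2 T = 0$)
$A = -23$ ($A = 0 - 23 = -23$)
$\left(\left(c{\left(6 \right)} - 2\right)^{2} + 70\right) A = \left(\left(6 - 2\right)^{2} + 70\right) \left(-23\right) = \left(4^{2} + 70\right) \left(-23\right) = \left(16 + 70\right) \left(-23\right) = 86 \left(-23\right) = -1978$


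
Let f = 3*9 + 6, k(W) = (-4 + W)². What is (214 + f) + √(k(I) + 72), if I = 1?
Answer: 256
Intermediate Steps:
f = 33 (f = 27 + 6 = 33)
(214 + f) + √(k(I) + 72) = (214 + 33) + √((-4 + 1)² + 72) = 247 + √((-3)² + 72) = 247 + √(9 + 72) = 247 + √81 = 247 + 9 = 256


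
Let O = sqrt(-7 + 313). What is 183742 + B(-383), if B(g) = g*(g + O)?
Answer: 330431 - 1149*sqrt(34) ≈ 3.2373e+5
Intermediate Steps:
O = 3*sqrt(34) (O = sqrt(306) = 3*sqrt(34) ≈ 17.493)
B(g) = g*(g + 3*sqrt(34))
183742 + B(-383) = 183742 - 383*(-383 + 3*sqrt(34)) = 183742 + (146689 - 1149*sqrt(34)) = 330431 - 1149*sqrt(34)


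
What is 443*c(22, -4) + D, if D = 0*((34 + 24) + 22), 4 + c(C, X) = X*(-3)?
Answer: 3544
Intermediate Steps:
c(C, X) = -4 - 3*X (c(C, X) = -4 + X*(-3) = -4 - 3*X)
D = 0 (D = 0*(58 + 22) = 0*80 = 0)
443*c(22, -4) + D = 443*(-4 - 3*(-4)) + 0 = 443*(-4 + 12) + 0 = 443*8 + 0 = 3544 + 0 = 3544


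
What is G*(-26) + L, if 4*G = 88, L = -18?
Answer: -590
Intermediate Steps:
G = 22 (G = (1/4)*88 = 22)
G*(-26) + L = 22*(-26) - 18 = -572 - 18 = -590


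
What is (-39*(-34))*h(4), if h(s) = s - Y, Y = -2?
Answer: 7956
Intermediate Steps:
h(s) = 2 + s (h(s) = s - 1*(-2) = s + 2 = 2 + s)
(-39*(-34))*h(4) = (-39*(-34))*(2 + 4) = 1326*6 = 7956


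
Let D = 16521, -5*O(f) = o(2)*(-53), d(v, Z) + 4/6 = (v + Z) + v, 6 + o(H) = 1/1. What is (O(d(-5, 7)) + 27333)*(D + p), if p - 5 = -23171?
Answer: -181275600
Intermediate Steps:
o(H) = -5 (o(H) = -6 + 1/1 = -6 + 1 = -5)
d(v, Z) = -2/3 + Z + 2*v (d(v, Z) = -2/3 + ((v + Z) + v) = -2/3 + ((Z + v) + v) = -2/3 + (Z + 2*v) = -2/3 + Z + 2*v)
O(f) = -53 (O(f) = -(-1)*(-53) = -1/5*265 = -53)
p = -23166 (p = 5 - 23171 = -23166)
(O(d(-5, 7)) + 27333)*(D + p) = (-53 + 27333)*(16521 - 23166) = 27280*(-6645) = -181275600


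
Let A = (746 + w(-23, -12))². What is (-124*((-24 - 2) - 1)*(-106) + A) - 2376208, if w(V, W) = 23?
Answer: -2139735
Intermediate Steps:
A = 591361 (A = (746 + 23)² = 769² = 591361)
(-124*((-24 - 2) - 1)*(-106) + A) - 2376208 = (-124*((-24 - 2) - 1)*(-106) + 591361) - 2376208 = (-124*(-26 - 1)*(-106) + 591361) - 2376208 = (-124*(-27)*(-106) + 591361) - 2376208 = (3348*(-106) + 591361) - 2376208 = (-354888 + 591361) - 2376208 = 236473 - 2376208 = -2139735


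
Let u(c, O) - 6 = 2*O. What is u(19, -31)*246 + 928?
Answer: -12848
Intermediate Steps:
u(c, O) = 6 + 2*O
u(19, -31)*246 + 928 = (6 + 2*(-31))*246 + 928 = (6 - 62)*246 + 928 = -56*246 + 928 = -13776 + 928 = -12848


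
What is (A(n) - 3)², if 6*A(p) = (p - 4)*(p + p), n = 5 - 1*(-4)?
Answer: 144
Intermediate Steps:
n = 9 (n = 5 + 4 = 9)
A(p) = p*(-4 + p)/3 (A(p) = ((p - 4)*(p + p))/6 = ((-4 + p)*(2*p))/6 = (2*p*(-4 + p))/6 = p*(-4 + p)/3)
(A(n) - 3)² = ((⅓)*9*(-4 + 9) - 3)² = ((⅓)*9*5 - 3)² = (15 - 3)² = 12² = 144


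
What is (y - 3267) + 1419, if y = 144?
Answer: -1704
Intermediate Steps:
(y - 3267) + 1419 = (144 - 3267) + 1419 = -3123 + 1419 = -1704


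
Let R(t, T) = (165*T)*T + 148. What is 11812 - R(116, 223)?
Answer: -8193621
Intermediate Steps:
R(t, T) = 148 + 165*T² (R(t, T) = 165*T² + 148 = 148 + 165*T²)
11812 - R(116, 223) = 11812 - (148 + 165*223²) = 11812 - (148 + 165*49729) = 11812 - (148 + 8205285) = 11812 - 1*8205433 = 11812 - 8205433 = -8193621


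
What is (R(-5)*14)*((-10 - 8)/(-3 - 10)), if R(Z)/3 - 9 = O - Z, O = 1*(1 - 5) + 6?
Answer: 12096/13 ≈ 930.46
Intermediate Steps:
O = 2 (O = 1*(-4) + 6 = -4 + 6 = 2)
R(Z) = 33 - 3*Z (R(Z) = 27 + 3*(2 - Z) = 27 + (6 - 3*Z) = 33 - 3*Z)
(R(-5)*14)*((-10 - 8)/(-3 - 10)) = ((33 - 3*(-5))*14)*((-10 - 8)/(-3 - 10)) = ((33 + 15)*14)*(-18/(-13)) = (48*14)*(-18*(-1/13)) = 672*(18/13) = 12096/13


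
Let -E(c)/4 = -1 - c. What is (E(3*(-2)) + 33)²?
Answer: 169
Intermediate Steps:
E(c) = 4 + 4*c (E(c) = -4*(-1 - c) = 4 + 4*c)
(E(3*(-2)) + 33)² = ((4 + 4*(3*(-2))) + 33)² = ((4 + 4*(-6)) + 33)² = ((4 - 24) + 33)² = (-20 + 33)² = 13² = 169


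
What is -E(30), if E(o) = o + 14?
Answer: -44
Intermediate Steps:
E(o) = 14 + o
-E(30) = -(14 + 30) = -1*44 = -44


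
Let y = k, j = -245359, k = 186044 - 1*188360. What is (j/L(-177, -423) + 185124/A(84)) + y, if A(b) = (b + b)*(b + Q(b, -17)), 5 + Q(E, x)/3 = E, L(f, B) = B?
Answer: -1097819675/633654 ≈ -1732.5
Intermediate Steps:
k = -2316 (k = 186044 - 188360 = -2316)
Q(E, x) = -15 + 3*E
y = -2316
A(b) = 2*b*(-15 + 4*b) (A(b) = (b + b)*(b + (-15 + 3*b)) = (2*b)*(-15 + 4*b) = 2*b*(-15 + 4*b))
(j/L(-177, -423) + 185124/A(84)) + y = (-245359/(-423) + 185124/((2*84*(-15 + 4*84)))) - 2316 = (-245359*(-1/423) + 185124/((2*84*(-15 + 336)))) - 2316 = (245359/423 + 185124/((2*84*321))) - 2316 = (245359/423 + 185124/53928) - 2316 = (245359/423 + 185124*(1/53928)) - 2316 = (245359/423 + 15427/4494) - 2316 = 369722989/633654 - 2316 = -1097819675/633654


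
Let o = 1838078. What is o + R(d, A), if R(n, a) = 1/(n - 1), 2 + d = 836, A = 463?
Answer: 1531118975/833 ≈ 1.8381e+6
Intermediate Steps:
d = 834 (d = -2 + 836 = 834)
R(n, a) = 1/(-1 + n)
o + R(d, A) = 1838078 + 1/(-1 + 834) = 1838078 + 1/833 = 1531118975/833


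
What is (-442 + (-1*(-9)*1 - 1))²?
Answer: 188356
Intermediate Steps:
(-442 + (-1*(-9)*1 - 1))² = (-442 + (9*1 - 1))² = (-442 + (9 - 1))² = (-442 + 8)² = (-434)² = 188356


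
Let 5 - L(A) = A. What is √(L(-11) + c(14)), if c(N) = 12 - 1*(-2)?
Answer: √30 ≈ 5.4772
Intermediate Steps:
L(A) = 5 - A
c(N) = 14 (c(N) = 12 + 2 = 14)
√(L(-11) + c(14)) = √((5 - 1*(-11)) + 14) = √((5 + 11) + 14) = √(16 + 14) = √30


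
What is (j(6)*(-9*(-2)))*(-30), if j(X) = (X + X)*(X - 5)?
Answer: -6480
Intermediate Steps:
j(X) = 2*X*(-5 + X) (j(X) = (2*X)*(-5 + X) = 2*X*(-5 + X))
(j(6)*(-9*(-2)))*(-30) = ((2*6*(-5 + 6))*(-9*(-2)))*(-30) = ((2*6*1)*18)*(-30) = (12*18)*(-30) = 216*(-30) = -6480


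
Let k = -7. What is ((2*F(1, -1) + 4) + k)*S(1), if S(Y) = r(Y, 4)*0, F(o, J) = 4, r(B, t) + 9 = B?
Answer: 0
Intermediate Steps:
r(B, t) = -9 + B
S(Y) = 0 (S(Y) = (-9 + Y)*0 = 0)
((2*F(1, -1) + 4) + k)*S(1) = ((2*4 + 4) - 7)*0 = ((8 + 4) - 7)*0 = (12 - 7)*0 = 5*0 = 0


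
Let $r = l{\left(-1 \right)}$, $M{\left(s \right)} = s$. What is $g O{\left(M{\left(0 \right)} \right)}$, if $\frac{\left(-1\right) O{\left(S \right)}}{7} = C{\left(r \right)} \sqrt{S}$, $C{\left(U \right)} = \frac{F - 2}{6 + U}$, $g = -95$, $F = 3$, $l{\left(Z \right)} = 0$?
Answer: $0$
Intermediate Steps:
$r = 0$
$C{\left(U \right)} = \frac{1}{6 + U}$ ($C{\left(U \right)} = \frac{3 - 2}{6 + U} = 1 \frac{1}{6 + U} = \frac{1}{6 + U}$)
$O{\left(S \right)} = - \frac{7 \sqrt{S}}{6}$ ($O{\left(S \right)} = - 7 \frac{\sqrt{S}}{6 + 0} = - 7 \frac{\sqrt{S}}{6} = - \frac{7 \sqrt{S}}{6}$)
$g O{\left(M{\left(0 \right)} \right)} = - 95 \left(- \frac{7 \sqrt{0}}{6}\right) = - 95 \left(\left(- \frac{7}{6}\right) 0\right) = \left(-95\right) 0 = 0$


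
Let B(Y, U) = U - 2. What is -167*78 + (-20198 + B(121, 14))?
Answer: -33212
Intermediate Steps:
B(Y, U) = -2 + U
-167*78 + (-20198 + B(121, 14)) = -167*78 + (-20198 + (-2 + 14)) = -13026 + (-20198 + 12) = -13026 - 20186 = -33212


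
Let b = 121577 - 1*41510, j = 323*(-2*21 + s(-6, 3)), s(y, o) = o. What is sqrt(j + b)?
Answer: sqrt(67470) ≈ 259.75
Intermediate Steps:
j = -12597 (j = 323*(-2*21 + 3) = 323*(-42 + 3) = 323*(-39) = -12597)
b = 80067 (b = 121577 - 41510 = 80067)
sqrt(j + b) = sqrt(-12597 + 80067) = sqrt(67470)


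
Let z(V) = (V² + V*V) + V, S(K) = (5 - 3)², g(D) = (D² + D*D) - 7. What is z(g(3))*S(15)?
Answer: 1012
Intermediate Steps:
g(D) = -7 + 2*D² (g(D) = (D² + D²) - 7 = 2*D² - 7 = -7 + 2*D²)
S(K) = 4 (S(K) = 2² = 4)
z(V) = V + 2*V² (z(V) = (V² + V²) + V = 2*V² + V = V + 2*V²)
z(g(3))*S(15) = ((-7 + 2*3²)*(1 + 2*(-7 + 2*3²)))*4 = ((-7 + 2*9)*(1 + 2*(-7 + 2*9)))*4 = ((-7 + 18)*(1 + 2*(-7 + 18)))*4 = (11*(1 + 2*11))*4 = (11*(1 + 22))*4 = (11*23)*4 = 253*4 = 1012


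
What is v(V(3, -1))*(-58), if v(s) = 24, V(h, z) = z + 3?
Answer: -1392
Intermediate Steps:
V(h, z) = 3 + z
v(V(3, -1))*(-58) = 24*(-58) = -1392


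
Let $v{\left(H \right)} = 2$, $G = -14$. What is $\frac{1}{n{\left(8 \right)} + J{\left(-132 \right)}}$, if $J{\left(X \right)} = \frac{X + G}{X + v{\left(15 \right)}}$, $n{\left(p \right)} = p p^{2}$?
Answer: $\frac{65}{33353} \approx 0.0019489$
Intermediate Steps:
$n{\left(p \right)} = p^{3}$
$J{\left(X \right)} = \frac{-14 + X}{2 + X}$ ($J{\left(X \right)} = \frac{X - 14}{X + 2} = \frac{-14 + X}{2 + X}$)
$\frac{1}{n{\left(8 \right)} + J{\left(-132 \right)}} = \frac{1}{8^{3} + \frac{-14 - 132}{2 - 132}} = \frac{1}{512 + \frac{1}{-130} \left(-146\right)} = \frac{1}{512 - - \frac{73}{65}} = \frac{1}{512 + \frac{73}{65}} = \frac{1}{\frac{33353}{65}} = \frac{65}{33353}$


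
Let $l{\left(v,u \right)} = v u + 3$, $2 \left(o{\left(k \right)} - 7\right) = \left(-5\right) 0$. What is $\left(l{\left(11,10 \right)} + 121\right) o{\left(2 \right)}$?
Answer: $1638$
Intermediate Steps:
$o{\left(k \right)} = 7$ ($o{\left(k \right)} = 7 + \frac{\left(-5\right) 0}{2} = 7 + \frac{1}{2} \cdot 0 = 7 + 0 = 7$)
$l{\left(v,u \right)} = 3 + u v$ ($l{\left(v,u \right)} = u v + 3 = 3 + u v$)
$\left(l{\left(11,10 \right)} + 121\right) o{\left(2 \right)} = \left(\left(3 + 10 \cdot 11\right) + 121\right) 7 = \left(\left(3 + 110\right) + 121\right) 7 = \left(113 + 121\right) 7 = 234 \cdot 7 = 1638$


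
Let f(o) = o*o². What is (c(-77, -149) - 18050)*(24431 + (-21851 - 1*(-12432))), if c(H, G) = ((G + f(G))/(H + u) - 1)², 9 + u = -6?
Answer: 10267036051474377/529 ≈ 1.9408e+13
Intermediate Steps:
u = -15 (u = -9 - 6 = -15)
f(o) = o³
c(H, G) = (-1 + (G + G³)/(-15 + H))² (c(H, G) = ((G + G³)/(H - 15) - 1)² = ((G + G³)/(-15 + H) - 1)² = (-1 + (G + G³)/(-15 + H))²)
(c(-77, -149) - 18050)*(24431 + (-21851 - 1*(-12432))) = ((15 - 149 + (-149)³ - 1*(-77))²/(-15 - 77)² - 18050)*(24431 + (-21851 - 1*(-12432))) = ((15 - 149 - 3307949 + 77)²/(-92)² - 18050)*(24431 + (-21851 + 12432)) = ((1/8464)*(-3308006)² - 18050)*(24431 - 9419) = ((1/8464)*10942903696036 - 18050)*15012 = (2735725924009/2116 - 18050)*15012 = (2735687730209/2116)*15012 = 10267036051474377/529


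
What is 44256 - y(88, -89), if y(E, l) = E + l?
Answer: 44257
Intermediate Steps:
44256 - y(88, -89) = 44256 - (88 - 89) = 44256 - 1*(-1) = 44256 + 1 = 44257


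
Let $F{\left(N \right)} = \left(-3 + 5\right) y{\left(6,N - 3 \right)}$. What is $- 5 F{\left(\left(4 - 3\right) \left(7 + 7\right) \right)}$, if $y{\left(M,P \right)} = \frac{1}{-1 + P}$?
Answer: $-1$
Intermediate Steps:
$F{\left(N \right)} = \frac{2}{-4 + N}$ ($F{\left(N \right)} = \frac{-3 + 5}{-1 + \left(N - 3\right)} = \frac{2}{-1 + \left(N - 3\right)} = \frac{2}{-1 + \left(-3 + N\right)} = \frac{2}{-4 + N}$)
$- 5 F{\left(\left(4 - 3\right) \left(7 + 7\right) \right)} = - 5 \frac{2}{-4 + \left(4 - 3\right) \left(7 + 7\right)} = - 5 \frac{2}{-4 + 1 \cdot 14} = - 5 \frac{2}{-4 + 14} = - 5 \cdot \frac{2}{10} = - 5 \cdot 2 \cdot \frac{1}{10} = \left(-5\right) \frac{1}{5} = -1$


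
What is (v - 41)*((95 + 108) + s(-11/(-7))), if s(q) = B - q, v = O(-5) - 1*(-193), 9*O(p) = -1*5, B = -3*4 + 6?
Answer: 207176/7 ≈ 29597.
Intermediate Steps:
B = -6 (B = -12 + 6 = -6)
O(p) = -5/9 (O(p) = (-1*5)/9 = (1/9)*(-5) = -5/9)
v = 1732/9 (v = -5/9 - 1*(-193) = -5/9 + 193 = 1732/9 ≈ 192.44)
s(q) = -6 - q
(v - 41)*((95 + 108) + s(-11/(-7))) = (1732/9 - 41)*((95 + 108) + (-6 - (-11)/(-7))) = 1363*(203 + (-6 - (-11)*(-1)/7))/9 = 1363*(203 + (-6 - 1*11/7))/9 = 1363*(203 + (-6 - 11/7))/9 = 1363*(203 - 53/7)/9 = (1363/9)*(1368/7) = 207176/7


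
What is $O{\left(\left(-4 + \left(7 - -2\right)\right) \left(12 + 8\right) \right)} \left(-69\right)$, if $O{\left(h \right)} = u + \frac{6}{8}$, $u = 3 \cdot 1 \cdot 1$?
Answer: $- \frac{1035}{4} \approx -258.75$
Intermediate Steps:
$u = 3$ ($u = 3 \cdot 1 = 3$)
$O{\left(h \right)} = \frac{15}{4}$ ($O{\left(h \right)} = 3 + \frac{6}{8} = 3 + 6 \cdot \frac{1}{8} = 3 + \frac{3}{4} = \frac{15}{4}$)
$O{\left(\left(-4 + \left(7 - -2\right)\right) \left(12 + 8\right) \right)} \left(-69\right) = \frac{15}{4} \left(-69\right) = - \frac{1035}{4}$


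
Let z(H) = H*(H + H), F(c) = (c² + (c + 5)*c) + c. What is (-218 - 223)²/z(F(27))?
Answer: 2401/64800 ≈ 0.037052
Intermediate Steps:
F(c) = c + c² + c*(5 + c) (F(c) = (c² + (5 + c)*c) + c = (c² + c*(5 + c)) + c = c + c² + c*(5 + c))
z(H) = 2*H² (z(H) = H*(2*H) = 2*H²)
(-218 - 223)²/z(F(27)) = (-218 - 223)²/((2*(2*27*(3 + 27))²)) = (-441)²/((2*(2*27*30)²)) = 194481/((2*1620²)) = 194481/((2*2624400)) = 194481/5248800 = 194481*(1/5248800) = 2401/64800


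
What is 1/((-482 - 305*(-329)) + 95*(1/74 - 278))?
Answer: 74/5435617 ≈ 1.3614e-5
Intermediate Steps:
1/((-482 - 305*(-329)) + 95*(1/74 - 278)) = 1/((-482 + 100345) + 95*(1/74 - 278)) = 1/(99863 + 95*(-20571/74)) = 1/(99863 - 1954245/74) = 1/(5435617/74) = 74/5435617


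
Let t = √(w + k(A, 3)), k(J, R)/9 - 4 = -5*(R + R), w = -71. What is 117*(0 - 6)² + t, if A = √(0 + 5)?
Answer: 4212 + I*√305 ≈ 4212.0 + 17.464*I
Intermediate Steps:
A = √5 ≈ 2.2361
k(J, R) = 36 - 90*R (k(J, R) = 36 + 9*(-5*(R + R)) = 36 + 9*(-10*R) = 36 - 90*R)
t = I*√305 (t = √(-71 + (36 - 90*3)) = √(-71 + (36 - 270)) = √(-71 - 234) = √(-305) = I*√305 ≈ 17.464*I)
117*(0 - 6)² + t = 117*(0 - 6)² + I*√305 = 117*(-6)² + I*√305 = 117*36 + I*√305 = 4212 + I*√305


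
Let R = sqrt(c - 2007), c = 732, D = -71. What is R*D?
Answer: -355*I*sqrt(51) ≈ -2535.2*I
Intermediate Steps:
R = 5*I*sqrt(51) (R = sqrt(732 - 2007) = sqrt(-1275) = 5*I*sqrt(51) ≈ 35.707*I)
R*D = (5*I*sqrt(51))*(-71) = -355*I*sqrt(51)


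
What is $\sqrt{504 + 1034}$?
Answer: $\sqrt{1538} \approx 39.217$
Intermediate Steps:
$\sqrt{504 + 1034} = \sqrt{1538}$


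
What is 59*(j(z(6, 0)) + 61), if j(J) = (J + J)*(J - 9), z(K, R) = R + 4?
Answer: 1239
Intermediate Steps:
z(K, R) = 4 + R
j(J) = 2*J*(-9 + J) (j(J) = (2*J)*(-9 + J) = 2*J*(-9 + J))
59*(j(z(6, 0)) + 61) = 59*(2*(4 + 0)*(-9 + (4 + 0)) + 61) = 59*(2*4*(-9 + 4) + 61) = 59*(2*4*(-5) + 61) = 59*(-40 + 61) = 59*21 = 1239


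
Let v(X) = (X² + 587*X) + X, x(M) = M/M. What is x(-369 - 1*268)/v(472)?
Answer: 1/500320 ≈ 1.9987e-6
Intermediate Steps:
x(M) = 1
v(X) = X² + 588*X
x(-369 - 1*268)/v(472) = 1/(472*(588 + 472)) = 1/(472*1060) = 1/500320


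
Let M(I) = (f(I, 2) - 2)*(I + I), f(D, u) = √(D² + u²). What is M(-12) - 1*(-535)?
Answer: 583 - 48*√37 ≈ 291.03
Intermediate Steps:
M(I) = 2*I*(-2 + √(4 + I²)) (M(I) = (√(I² + 2²) - 2)*(I + I) = (√(I² + 4) - 2)*(2*I) = (√(4 + I²) - 2)*(2*I) = (-2 + √(4 + I²))*(2*I) = 2*I*(-2 + √(4 + I²)))
M(-12) - 1*(-535) = 2*(-12)*(-2 + √(4 + (-12)²)) - 1*(-535) = 2*(-12)*(-2 + √(4 + 144)) + 535 = 2*(-12)*(-2 + √148) + 535 = 2*(-12)*(-2 + 2*√37) + 535 = (48 - 48*√37) + 535 = 583 - 48*√37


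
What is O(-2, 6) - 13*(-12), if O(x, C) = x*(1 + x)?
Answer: 158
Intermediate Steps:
O(-2, 6) - 13*(-12) = -2*(1 - 2) - 13*(-12) = -2*(-1) + 156 = 2 + 156 = 158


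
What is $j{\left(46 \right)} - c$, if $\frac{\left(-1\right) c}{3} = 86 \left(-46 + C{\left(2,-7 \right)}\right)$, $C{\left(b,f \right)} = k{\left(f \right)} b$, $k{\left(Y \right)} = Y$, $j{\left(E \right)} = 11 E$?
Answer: $-14974$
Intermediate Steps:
$C{\left(b,f \right)} = b f$ ($C{\left(b,f \right)} = f b = b f$)
$c = 15480$ ($c = - 3 \cdot 86 \left(-46 + 2 \left(-7\right)\right) = - 3 \cdot 86 \left(-46 - 14\right) = - 3 \cdot 86 \left(-60\right) = \left(-3\right) \left(-5160\right) = 15480$)
$j{\left(46 \right)} - c = 11 \cdot 46 - 15480 = 506 - 15480 = -14974$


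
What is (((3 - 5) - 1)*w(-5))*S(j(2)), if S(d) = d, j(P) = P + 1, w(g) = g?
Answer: 45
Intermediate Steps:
j(P) = 1 + P
(((3 - 5) - 1)*w(-5))*S(j(2)) = (((3 - 5) - 1)*(-5))*(1 + 2) = ((-2 - 1)*(-5))*3 = -3*(-5)*3 = 15*3 = 45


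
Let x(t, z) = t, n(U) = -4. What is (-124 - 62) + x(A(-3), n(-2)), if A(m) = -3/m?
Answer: -185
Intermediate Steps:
(-124 - 62) + x(A(-3), n(-2)) = (-124 - 62) - 3/(-3) = -186 - 3*(-⅓) = -186 + 1 = -185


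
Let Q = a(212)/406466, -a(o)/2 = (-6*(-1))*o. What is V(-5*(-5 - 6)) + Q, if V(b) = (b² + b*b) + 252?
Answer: 1280773094/203233 ≈ 6302.0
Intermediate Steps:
a(o) = -12*o (a(o) = -2*(-6*(-1))*o = -12*o)
V(b) = 252 + 2*b² (V(b) = (b² + b²) + 252 = 2*b² + 252 = 252 + 2*b²)
Q = -1272/203233 (Q = -12*212/406466 = -2544*1/406466 = -1272/203233 ≈ -0.0062588)
V(-5*(-5 - 6)) + Q = (252 + 2*(-5*(-5 - 6))²) - 1272/203233 = (252 + 2*(-5*(-11))²) - 1272/203233 = (252 + 2*55²) - 1272/203233 = (252 + 2*3025) - 1272/203233 = (252 + 6050) - 1272/203233 = 6302 - 1272/203233 = 1280773094/203233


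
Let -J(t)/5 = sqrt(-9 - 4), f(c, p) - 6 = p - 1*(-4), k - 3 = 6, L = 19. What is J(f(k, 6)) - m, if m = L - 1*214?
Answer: 195 - 5*I*sqrt(13) ≈ 195.0 - 18.028*I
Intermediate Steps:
k = 9 (k = 3 + 6 = 9)
f(c, p) = 10 + p (f(c, p) = 6 + (p - 1*(-4)) = 6 + (p + 4) = 6 + (4 + p) = 10 + p)
m = -195 (m = 19 - 1*214 = 19 - 214 = -195)
J(t) = -5*I*sqrt(13) (J(t) = -5*sqrt(-9 - 4) = -5*I*sqrt(13))
J(f(k, 6)) - m = -5*I*sqrt(13) - 1*(-195) = -5*I*sqrt(13) + 195 = 195 - 5*I*sqrt(13)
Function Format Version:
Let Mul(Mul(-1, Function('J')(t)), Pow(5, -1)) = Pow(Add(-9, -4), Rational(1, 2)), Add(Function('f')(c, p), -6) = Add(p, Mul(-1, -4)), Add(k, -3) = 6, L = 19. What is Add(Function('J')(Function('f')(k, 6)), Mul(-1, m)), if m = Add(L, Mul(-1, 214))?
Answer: Add(195, Mul(-5, I, Pow(13, Rational(1, 2)))) ≈ Add(195.00, Mul(-18.028, I))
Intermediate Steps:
k = 9 (k = Add(3, 6) = 9)
Function('f')(c, p) = Add(10, p) (Function('f')(c, p) = Add(6, Add(p, Mul(-1, -4))) = Add(6, Add(p, 4)) = Add(6, Add(4, p)) = Add(10, p))
m = -195 (m = Add(19, Mul(-1, 214)) = Add(19, -214) = -195)
Function('J')(t) = Mul(-5, I, Pow(13, Rational(1, 2))) (Function('J')(t) = Mul(-5, Pow(Add(-9, -4), Rational(1, 2))) = Mul(-5, Pow(-13, Rational(1, 2))) = Mul(-5, Mul(I, Pow(13, Rational(1, 2)))) = Mul(-5, I, Pow(13, Rational(1, 2))))
Add(Function('J')(Function('f')(k, 6)), Mul(-1, m)) = Add(Mul(-5, I, Pow(13, Rational(1, 2))), Mul(-1, -195)) = Add(Mul(-5, I, Pow(13, Rational(1, 2))), 195) = Add(195, Mul(-5, I, Pow(13, Rational(1, 2))))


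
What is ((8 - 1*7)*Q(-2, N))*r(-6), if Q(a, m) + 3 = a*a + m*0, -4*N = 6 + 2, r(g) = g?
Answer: -6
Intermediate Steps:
N = -2 (N = -(6 + 2)/4 = -¼*8 = -2)
Q(a, m) = -3 + a² (Q(a, m) = -3 + (a*a + m*0) = -3 + (a² + 0) = -3 + a²)
((8 - 1*7)*Q(-2, N))*r(-6) = ((8 - 1*7)*(-3 + (-2)²))*(-6) = ((8 - 7)*(-3 + 4))*(-6) = (1*1)*(-6) = 1*(-6) = -6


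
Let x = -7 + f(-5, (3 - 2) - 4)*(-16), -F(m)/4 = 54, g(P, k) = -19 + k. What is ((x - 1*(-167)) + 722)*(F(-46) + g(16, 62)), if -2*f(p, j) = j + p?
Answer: -141514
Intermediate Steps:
F(m) = -216 (F(m) = -4*54 = -216)
f(p, j) = -j/2 - p/2 (f(p, j) = -(j + p)/2 = -j/2 - p/2)
x = -71 (x = -7 + (-((3 - 2) - 4)/2 - ½*(-5))*(-16) = -7 + (-(1 - 4)/2 + 5/2)*(-16) = -7 + (-½*(-3) + 5/2)*(-16) = -7 + (3/2 + 5/2)*(-16) = -7 + 4*(-16) = -7 - 64 = -71)
((x - 1*(-167)) + 722)*(F(-46) + g(16, 62)) = ((-71 - 1*(-167)) + 722)*(-216 + (-19 + 62)) = ((-71 + 167) + 722)*(-216 + 43) = (96 + 722)*(-173) = 818*(-173) = -141514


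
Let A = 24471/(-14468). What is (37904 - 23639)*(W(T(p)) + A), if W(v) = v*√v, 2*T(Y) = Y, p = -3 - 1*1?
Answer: -349078815/14468 - 28530*I*√2 ≈ -24128.0 - 40348.0*I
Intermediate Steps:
p = -4 (p = -3 - 1 = -4)
T(Y) = Y/2
A = -24471/14468 (A = 24471*(-1/14468) = -24471/14468 ≈ -1.6914)
W(v) = v^(3/2)
(37904 - 23639)*(W(T(p)) + A) = (37904 - 23639)*(((½)*(-4))^(3/2) - 24471/14468) = 14265*((-2)^(3/2) - 24471/14468) = 14265*(-2*I*√2 - 24471/14468) = 14265*(-24471/14468 - 2*I*√2) = -349078815/14468 - 28530*I*√2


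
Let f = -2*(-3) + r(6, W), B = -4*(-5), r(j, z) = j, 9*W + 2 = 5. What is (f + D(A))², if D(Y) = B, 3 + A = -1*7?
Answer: 1024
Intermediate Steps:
W = ⅓ (W = -2/9 + (⅑)*5 = -2/9 + 5/9 = ⅓ ≈ 0.33333)
B = 20
f = 12 (f = -2*(-3) + 6 = 6 + 6 = 12)
A = -10 (A = -3 - 1*7 = -3 - 7 = -10)
D(Y) = 20
(f + D(A))² = (12 + 20)² = 32² = 1024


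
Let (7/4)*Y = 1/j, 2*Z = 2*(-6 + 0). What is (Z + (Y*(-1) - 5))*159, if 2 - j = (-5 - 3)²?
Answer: -379215/217 ≈ -1747.5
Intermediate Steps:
Z = -6 (Z = (2*(-6 + 0))/2 = (2*(-6))/2 = (½)*(-12) = -6)
j = -62 (j = 2 - (-5 - 3)² = 2 - 1*(-8)² = 2 - 1*64 = 2 - 64 = -62)
Y = -2/217 (Y = (4/7)/(-62) = (4/7)*(-1/62) = -2/217 ≈ -0.0092166)
(Z + (Y*(-1) - 5))*159 = (-6 + (-2/217*(-1) - 5))*159 = (-6 + (2/217 - 5))*159 = (-6 - 1083/217)*159 = -2385/217*159 = -379215/217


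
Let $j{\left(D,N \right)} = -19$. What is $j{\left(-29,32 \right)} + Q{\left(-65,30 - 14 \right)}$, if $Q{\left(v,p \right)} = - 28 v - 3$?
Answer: $1798$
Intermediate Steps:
$Q{\left(v,p \right)} = -3 - 28 v$
$j{\left(-29,32 \right)} + Q{\left(-65,30 - 14 \right)} = -19 - -1817 = -19 + \left(-3 + 1820\right) = -19 + 1817 = 1798$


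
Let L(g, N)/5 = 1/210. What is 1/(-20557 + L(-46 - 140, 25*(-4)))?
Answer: -42/863393 ≈ -4.8645e-5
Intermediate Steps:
L(g, N) = 1/42 (L(g, N) = 5/210 = 5*(1/210) = 1/42)
1/(-20557 + L(-46 - 140, 25*(-4))) = 1/(-20557 + 1/42) = 1/(-863393/42) = -42/863393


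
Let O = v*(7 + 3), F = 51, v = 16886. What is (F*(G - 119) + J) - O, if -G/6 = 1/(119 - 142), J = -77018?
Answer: -5794475/23 ≈ -2.5193e+5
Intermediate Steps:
G = 6/23 (G = -6/(119 - 142) = -6/(-23) = -6*(-1/23) = 6/23 ≈ 0.26087)
O = 168860 (O = 16886*(7 + 3) = 16886*10 = 168860)
(F*(G - 119) + J) - O = (51*(6/23 - 119) - 77018) - 1*168860 = (51*(-2731/23) - 77018) - 168860 = (-139281/23 - 77018) - 168860 = -1910695/23 - 168860 = -5794475/23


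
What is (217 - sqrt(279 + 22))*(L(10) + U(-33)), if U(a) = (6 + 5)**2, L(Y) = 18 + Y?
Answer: 32333 - 149*sqrt(301) ≈ 29748.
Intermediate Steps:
U(a) = 121 (U(a) = 11**2 = 121)
(217 - sqrt(279 + 22))*(L(10) + U(-33)) = (217 - sqrt(279 + 22))*((18 + 10) + 121) = (217 - sqrt(301))*(28 + 121) = (217 - sqrt(301))*149 = 32333 - 149*sqrt(301)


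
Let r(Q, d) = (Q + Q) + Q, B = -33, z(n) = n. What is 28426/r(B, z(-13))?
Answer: -28426/99 ≈ -287.13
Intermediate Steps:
r(Q, d) = 3*Q (r(Q, d) = 2*Q + Q = 3*Q)
28426/r(B, z(-13)) = 28426/((3*(-33))) = 28426/(-99) = 28426*(-1/99) = -28426/99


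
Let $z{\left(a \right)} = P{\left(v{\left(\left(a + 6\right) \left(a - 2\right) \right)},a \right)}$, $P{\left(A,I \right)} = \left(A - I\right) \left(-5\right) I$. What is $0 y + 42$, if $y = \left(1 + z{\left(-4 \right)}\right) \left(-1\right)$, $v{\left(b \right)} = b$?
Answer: $42$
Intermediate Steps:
$P{\left(A,I \right)} = I \left(- 5 A + 5 I\right)$ ($P{\left(A,I \right)} = \left(- 5 A + 5 I\right) I = I \left(- 5 A + 5 I\right)$)
$z{\left(a \right)} = 5 a \left(a - \left(-2 + a\right) \left(6 + a\right)\right)$ ($z{\left(a \right)} = 5 a \left(a - \left(a + 6\right) \left(a - 2\right)\right) = 5 a \left(a - \left(6 + a\right) \left(-2 + a\right)\right) = 5 a \left(a - \left(-2 + a\right) \left(6 + a\right)\right)$)
$y = 159$ ($y = \left(1 + 5 \left(-4\right) \left(12 - \left(-4\right)^{2} - -12\right)\right) \left(-1\right) = \left(1 + 5 \left(-4\right) \left(12 - 16 + 12\right)\right) \left(-1\right) = \left(1 + 5 \left(-4\right) 8\right) \left(-1\right) = \left(1 - 160\right) \left(-1\right) = \left(-159\right) \left(-1\right) = 159$)
$0 y + 42 = 0 \cdot 159 + 42 = 0 + 42 = 42$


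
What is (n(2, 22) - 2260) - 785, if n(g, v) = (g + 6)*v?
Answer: -2869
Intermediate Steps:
n(g, v) = v*(6 + g) (n(g, v) = (6 + g)*v = v*(6 + g))
(n(2, 22) - 2260) - 785 = (22*(6 + 2) - 2260) - 785 = (22*8 - 2260) - 785 = (176 - 2260) - 785 = -2084 - 785 = -2869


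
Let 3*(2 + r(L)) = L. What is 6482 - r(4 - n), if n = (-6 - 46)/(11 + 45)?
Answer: 90753/14 ≈ 6482.4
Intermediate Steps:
n = -13/14 (n = -52/56 = -52*1/56 = -13/14 ≈ -0.92857)
r(L) = -2 + L/3
6482 - r(4 - n) = 6482 - (-2 + (4 - 1*(-13/14))/3) = 6482 - (-2 + (4 + 13/14)/3) = 6482 - (-2 + (⅓)*(69/14)) = 6482 - (-2 + 23/14) = 6482 - 1*(-5/14) = 6482 + 5/14 = 90753/14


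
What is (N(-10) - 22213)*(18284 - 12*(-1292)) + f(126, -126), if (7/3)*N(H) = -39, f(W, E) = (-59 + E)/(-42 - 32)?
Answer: -10515366173/14 ≈ -7.5110e+8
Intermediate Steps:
f(W, E) = 59/74 - E/74 (f(W, E) = (-59 + E)/(-74) = (-59 + E)*(-1/74) = 59/74 - E/74)
N(H) = -117/7 (N(H) = (3/7)*(-39) = -117/7)
(N(-10) - 22213)*(18284 - 12*(-1292)) + f(126, -126) = (-117/7 - 22213)*(18284 - 12*(-1292)) + (59/74 - 1/74*(-126)) = -155608*(18284 + 15504)/7 + (59/74 + 63/37) = -155608/7*33788 + 5/2 = -5257683104/7 + 5/2 = -10515366173/14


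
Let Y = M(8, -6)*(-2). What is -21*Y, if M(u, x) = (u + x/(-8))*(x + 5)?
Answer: -735/2 ≈ -367.50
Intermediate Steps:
M(u, x) = (5 + x)*(u - x/8) (M(u, x) = (u + x*(-1/8))*(5 + x) = (u - x/8)*(5 + x) = (5 + x)*(u - x/8))
Y = 35/2 (Y = (5*8 - 5/8*(-6) - 1/8*(-6)**2 + 8*(-6))*(-2) = (40 + 15/4 - 1/8*36 - 48)*(-2) = (40 + 15/4 - 9/2 - 48)*(-2) = -35/4*(-2) = 35/2 ≈ 17.500)
-21*Y = -21*35/2 = -735/2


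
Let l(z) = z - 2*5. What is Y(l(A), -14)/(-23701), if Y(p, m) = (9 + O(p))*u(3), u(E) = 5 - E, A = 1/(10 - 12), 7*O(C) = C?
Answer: -15/23701 ≈ -0.00063288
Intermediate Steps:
O(C) = C/7
A = -½ (A = 1/(-2) = -½ ≈ -0.50000)
l(z) = -10 + z (l(z) = z - 10 = -10 + z)
Y(p, m) = 18 + 2*p/7 (Y(p, m) = (9 + p/7)*(5 - 1*3) = (9 + p/7)*(5 - 3) = (9 + p/7)*2 = 18 + 2*p/7)
Y(l(A), -14)/(-23701) = (18 + 2*(-10 - ½)/7)/(-23701) = (18 + (2/7)*(-21/2))*(-1/23701) = (18 - 3)*(-1/23701) = 15*(-1/23701) = -15/23701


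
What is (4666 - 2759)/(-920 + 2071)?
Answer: 1907/1151 ≈ 1.6568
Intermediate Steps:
(4666 - 2759)/(-920 + 2071) = 1907/1151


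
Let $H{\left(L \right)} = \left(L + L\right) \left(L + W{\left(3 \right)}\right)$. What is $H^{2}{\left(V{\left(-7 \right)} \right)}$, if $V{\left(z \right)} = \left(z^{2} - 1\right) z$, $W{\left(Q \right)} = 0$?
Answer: $50982027264$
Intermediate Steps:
$V{\left(z \right)} = z \left(-1 + z^{2}\right)$ ($V{\left(z \right)} = \left(-1 + z^{2}\right) z = z \left(-1 + z^{2}\right)$)
$H{\left(L \right)} = 2 L^{2}$ ($H{\left(L \right)} = \left(L + L\right) \left(L + 0\right) = 2 L L = 2 L^{2}$)
$H^{2}{\left(V{\left(-7 \right)} \right)} = \left(2 \left(\left(-7\right)^{3} - -7\right)^{2}\right)^{2} = \left(2 \left(-343 + 7\right)^{2}\right)^{2} = \left(2 \left(-336\right)^{2}\right)^{2} = \left(2 \cdot 112896\right)^{2} = 225792^{2} = 50982027264$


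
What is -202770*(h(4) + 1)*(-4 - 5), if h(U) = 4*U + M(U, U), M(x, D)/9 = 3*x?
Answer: 228116250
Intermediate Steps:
M(x, D) = 27*x (M(x, D) = 9*(3*x) = 27*x)
h(U) = 31*U (h(U) = 4*U + 27*U = 31*U)
-202770*(h(4) + 1)*(-4 - 5) = -202770*(31*4 + 1)*(-4 - 5) = -202770*(124 + 1)*(-9) = -25346250*(-9) = -202770*(-1125) = 228116250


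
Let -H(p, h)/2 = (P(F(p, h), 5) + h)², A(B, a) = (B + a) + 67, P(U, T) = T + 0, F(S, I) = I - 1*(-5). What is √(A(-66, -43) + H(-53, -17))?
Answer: I*√330 ≈ 18.166*I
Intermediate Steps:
F(S, I) = 5 + I (F(S, I) = I + 5 = 5 + I)
P(U, T) = T
A(B, a) = 67 + B + a
H(p, h) = -2*(5 + h)²
√(A(-66, -43) + H(-53, -17)) = √((67 - 66 - 43) - 2*(5 - 17)²) = √(-42 - 2*(-12)²) = √(-42 - 2*144) = √(-42 - 288) = √(-330) = I*√330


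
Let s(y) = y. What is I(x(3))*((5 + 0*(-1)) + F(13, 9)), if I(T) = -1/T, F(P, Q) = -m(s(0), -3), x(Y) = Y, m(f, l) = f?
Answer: -5/3 ≈ -1.6667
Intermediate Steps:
F(P, Q) = 0 (F(P, Q) = -1*0 = 0)
I(x(3))*((5 + 0*(-1)) + F(13, 9)) = (-1/3)*((5 + 0*(-1)) + 0) = (-1*1/3)*((5 + 0) + 0) = -(5 + 0)/3 = -1/3*5 = -5/3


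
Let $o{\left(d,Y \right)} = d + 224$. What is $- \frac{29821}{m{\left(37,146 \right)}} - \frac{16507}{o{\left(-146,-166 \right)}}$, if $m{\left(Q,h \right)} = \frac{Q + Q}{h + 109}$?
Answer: $- \frac{148590302}{1443} \approx -1.0297 \cdot 10^{5}$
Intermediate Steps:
$o{\left(d,Y \right)} = 224 + d$
$m{\left(Q,h \right)} = \frac{2 Q}{109 + h}$
$- \frac{29821}{m{\left(37,146 \right)}} - \frac{16507}{o{\left(-146,-166 \right)}} = - \frac{29821}{2 \cdot 37 \frac{1}{109 + 146}} - \frac{16507}{224 - 146} = - \frac{29821}{2 \cdot 37 \cdot \frac{1}{255}} - \frac{16507}{78} = - \frac{29821}{\frac{74}{255}} - \frac{16507}{78} = \left(-29821\right) \frac{255}{74} - \frac{16507}{78} = - \frac{7604355}{74} - \frac{16507}{78} = - \frac{148590302}{1443}$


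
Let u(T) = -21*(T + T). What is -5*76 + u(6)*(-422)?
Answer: 105964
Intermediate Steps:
u(T) = -42*T
-5*76 + u(6)*(-422) = -5*76 - 42*6*(-422) = -380 - 252*(-422) = -380 + 106344 = 105964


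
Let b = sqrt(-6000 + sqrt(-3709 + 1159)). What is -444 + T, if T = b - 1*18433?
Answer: -18877 + sqrt(-6000 + 5*I*sqrt(102)) ≈ -18877.0 + 77.46*I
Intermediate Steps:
b = sqrt(-6000 + 5*I*sqrt(102)) (b = sqrt(-6000 + sqrt(-2550)) = sqrt(-6000 + 5*I*sqrt(102)) ≈ 0.326 + 77.46*I)
T = -18433 + sqrt(-6000 + 5*I*sqrt(102)) (T = sqrt(-6000 + 5*I*sqrt(102)) - 1*18433 = sqrt(-6000 + 5*I*sqrt(102)) - 18433 = -18433 + sqrt(-6000 + 5*I*sqrt(102)) ≈ -18433.0 + 77.46*I)
-444 + T = -444 + (-18433 + sqrt(-6000 + 5*I*sqrt(102))) = -18877 + sqrt(-6000 + 5*I*sqrt(102))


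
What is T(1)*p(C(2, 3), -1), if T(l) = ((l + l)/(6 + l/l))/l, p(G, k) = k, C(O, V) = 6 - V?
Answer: -2/7 ≈ -0.28571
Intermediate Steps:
T(l) = 2/7 (T(l) = ((2*l)/(6 + 1))/l = ((2*l)/7)/l = ((2*l)*(1/7))/l = (2*l/7)/l = 2/7)
T(1)*p(C(2, 3), -1) = (2/7)*(-1) = -2/7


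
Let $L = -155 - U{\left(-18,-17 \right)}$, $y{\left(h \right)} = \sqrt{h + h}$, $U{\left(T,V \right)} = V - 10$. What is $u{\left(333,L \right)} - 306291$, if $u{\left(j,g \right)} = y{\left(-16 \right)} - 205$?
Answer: $-306496 + 4 i \sqrt{2} \approx -3.065 \cdot 10^{5} + 5.6569 i$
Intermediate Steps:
$U{\left(T,V \right)} = -10 + V$ ($U{\left(T,V \right)} = V - 10 = -10 + V$)
$y{\left(h \right)} = \sqrt{2} \sqrt{h}$ ($y{\left(h \right)} = \sqrt{2 h} = \sqrt{2} \sqrt{h}$)
$L = -128$ ($L = -155 - \left(-10 - 17\right) = -155 - -27 = -155 + 27 = -128$)
$u{\left(j,g \right)} = -205 + 4 i \sqrt{2}$ ($u{\left(j,g \right)} = \sqrt{2} \sqrt{-16} - 205 = \sqrt{2} \cdot 4 i - 205 = 4 i \sqrt{2} - 205 = -205 + 4 i \sqrt{2}$)
$u{\left(333,L \right)} - 306291 = \left(-205 + 4 i \sqrt{2}\right) - 306291 = -306496 + 4 i \sqrt{2}$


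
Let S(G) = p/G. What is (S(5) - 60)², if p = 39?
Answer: 68121/25 ≈ 2724.8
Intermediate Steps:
S(G) = 39/G
(S(5) - 60)² = (39/5 - 60)² = (-261/5)² = 68121/25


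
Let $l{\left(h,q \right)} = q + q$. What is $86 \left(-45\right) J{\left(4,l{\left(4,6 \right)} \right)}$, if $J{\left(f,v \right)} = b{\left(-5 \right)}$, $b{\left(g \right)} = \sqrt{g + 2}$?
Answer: $- 3870 i \sqrt{3} \approx - 6703.0 i$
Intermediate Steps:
$l{\left(h,q \right)} = 2 q$
$b{\left(g \right)} = \sqrt{2 + g}$
$J{\left(f,v \right)} = i \sqrt{3}$ ($J{\left(f,v \right)} = \sqrt{2 - 5} = \sqrt{-3} = i \sqrt{3}$)
$86 \left(-45\right) J{\left(4,l{\left(4,6 \right)} \right)} = 86 \left(-45\right) i \sqrt{3} = - 3870 i \sqrt{3}$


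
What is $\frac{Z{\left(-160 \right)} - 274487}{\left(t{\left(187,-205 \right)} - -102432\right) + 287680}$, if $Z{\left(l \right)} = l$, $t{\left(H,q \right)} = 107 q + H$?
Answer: $- \frac{91549}{122788} \approx -0.74559$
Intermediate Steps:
$t{\left(H,q \right)} = H + 107 q$
$\frac{Z{\left(-160 \right)} - 274487}{\left(t{\left(187,-205 \right)} - -102432\right) + 287680} = \frac{-160 - 274487}{\left(\left(187 + 107 \left(-205\right)\right) - -102432\right) + 287680} = - \frac{274647}{\left(\left(187 - 21935\right) + 102432\right) + 287680} = - \frac{274647}{\left(-21748 + 102432\right) + 287680} = - \frac{274647}{80684 + 287680} = - \frac{274647}{368364} = \left(-274647\right) \frac{1}{368364} = - \frac{91549}{122788}$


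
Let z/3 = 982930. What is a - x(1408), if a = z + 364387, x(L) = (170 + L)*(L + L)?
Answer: -1130471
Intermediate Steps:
z = 2948790 (z = 3*982930 = 2948790)
x(L) = 2*L*(170 + L) (x(L) = (170 + L)*(2*L) = 2*L*(170 + L))
a = 3313177 (a = 2948790 + 364387 = 3313177)
a - x(1408) = 3313177 - 2*1408*(170 + 1408) = 3313177 - 2*1408*1578 = 3313177 - 1*4443648 = 3313177 - 4443648 = -1130471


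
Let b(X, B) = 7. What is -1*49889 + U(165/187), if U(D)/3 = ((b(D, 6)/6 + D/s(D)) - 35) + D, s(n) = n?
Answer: -1699485/34 ≈ -49985.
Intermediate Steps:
U(D) = -197/2 + 3*D (U(D) = 3*(((7/6 + D/D) - 35) + D) = 3*(((7*(⅙) + 1) - 35) + D) = 3*(((7/6 + 1) - 35) + D) = 3*((13/6 - 35) + D) = 3*(-197/6 + D) = -197/2 + 3*D)
-1*49889 + U(165/187) = -1*49889 + (-197/2 + 3*(165/187)) = -49889 + (-197/2 + 3*(165*(1/187))) = -49889 + (-197/2 + 3*(15/17)) = -49889 + (-197/2 + 45/17) = -49889 - 3259/34 = -1699485/34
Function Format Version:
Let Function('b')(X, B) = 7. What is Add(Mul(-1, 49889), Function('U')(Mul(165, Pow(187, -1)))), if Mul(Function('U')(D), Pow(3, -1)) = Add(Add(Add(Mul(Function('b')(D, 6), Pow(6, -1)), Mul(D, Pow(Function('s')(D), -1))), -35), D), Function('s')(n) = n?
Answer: Rational(-1699485, 34) ≈ -49985.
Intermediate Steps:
Function('U')(D) = Add(Rational(-197, 2), Mul(3, D)) (Function('U')(D) = Mul(3, Add(Add(Add(Mul(7, Pow(6, -1)), Mul(D, Pow(D, -1))), -35), D)) = Mul(3, Add(Add(Add(Mul(7, Rational(1, 6)), 1), -35), D)) = Mul(3, Add(Add(Add(Rational(7, 6), 1), -35), D)) = Mul(3, Add(Add(Rational(13, 6), -35), D)) = Mul(3, Add(Rational(-197, 6), D)) = Add(Rational(-197, 2), Mul(3, D)))
Add(Mul(-1, 49889), Function('U')(Mul(165, Pow(187, -1)))) = Add(Mul(-1, 49889), Add(Rational(-197, 2), Mul(3, Mul(165, Pow(187, -1))))) = Add(-49889, Add(Rational(-197, 2), Mul(3, Mul(165, Rational(1, 187))))) = Add(-49889, Add(Rational(-197, 2), Mul(3, Rational(15, 17)))) = Add(-49889, Add(Rational(-197, 2), Rational(45, 17))) = Add(-49889, Rational(-3259, 34)) = Rational(-1699485, 34)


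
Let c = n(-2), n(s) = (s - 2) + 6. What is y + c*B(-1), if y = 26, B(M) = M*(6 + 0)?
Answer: 14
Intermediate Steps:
n(s) = 4 + s (n(s) = (-2 + s) + 6 = 4 + s)
B(M) = 6*M (B(M) = M*6 = 6*M)
c = 2 (c = 4 - 2 = 2)
y + c*B(-1) = 26 + 2*(6*(-1)) = 26 + 2*(-6) = 26 - 12 = 14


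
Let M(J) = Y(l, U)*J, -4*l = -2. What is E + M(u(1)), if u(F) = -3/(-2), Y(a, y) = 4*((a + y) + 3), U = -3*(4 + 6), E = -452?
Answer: -611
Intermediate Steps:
l = ½ (l = -¼*(-2) = ½ ≈ 0.50000)
U = -30 (U = -3*10 = -30)
Y(a, y) = 12 + 4*a + 4*y (Y(a, y) = 4*(3 + a + y) = 12 + 4*a + 4*y)
u(F) = 3/2 (u(F) = -3*(-½) = 3/2)
M(J) = -106*J (M(J) = (12 + 4*(½) + 4*(-30))*J = (12 + 2 - 120)*J = -106*J)
E + M(u(1)) = -452 - 106*3/2 = -452 - 159 = -611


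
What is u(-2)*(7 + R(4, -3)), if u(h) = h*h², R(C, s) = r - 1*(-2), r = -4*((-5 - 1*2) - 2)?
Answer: -360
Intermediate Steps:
r = 36 (r = -4*((-5 - 2) - 2) = -4*(-7 - 2) = -4*(-9) = 36)
R(C, s) = 38 (R(C, s) = 36 - 1*(-2) = 36 + 2 = 38)
u(h) = h³
u(-2)*(7 + R(4, -3)) = (-2)³*(7 + 38) = -8*45 = -360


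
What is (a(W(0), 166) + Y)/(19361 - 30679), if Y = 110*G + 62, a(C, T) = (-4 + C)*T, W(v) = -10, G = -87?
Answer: 5916/5659 ≈ 1.0454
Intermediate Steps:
a(C, T) = T*(-4 + C)
Y = -9508 (Y = 110*(-87) + 62 = -9570 + 62 = -9508)
(a(W(0), 166) + Y)/(19361 - 30679) = (166*(-4 - 10) - 9508)/(19361 - 30679) = (166*(-14) - 9508)/(-11318) = (-2324 - 9508)*(-1/11318) = -11832*(-1/11318) = 5916/5659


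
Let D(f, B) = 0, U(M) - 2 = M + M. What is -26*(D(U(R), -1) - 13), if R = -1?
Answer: 338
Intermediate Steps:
U(M) = 2 + 2*M (U(M) = 2 + (M + M) = 2 + 2*M)
-26*(D(U(R), -1) - 13) = -26*(0 - 13) = -26*(-13) = 338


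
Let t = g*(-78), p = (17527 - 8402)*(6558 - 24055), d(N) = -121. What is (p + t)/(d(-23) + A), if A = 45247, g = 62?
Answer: -159664961/45126 ≈ -3538.2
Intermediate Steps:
p = -159660125 (p = 9125*(-17497) = -159660125)
t = -4836 (t = 62*(-78) = -4836)
(p + t)/(d(-23) + A) = (-159660125 - 4836)/(-121 + 45247) = -159664961/45126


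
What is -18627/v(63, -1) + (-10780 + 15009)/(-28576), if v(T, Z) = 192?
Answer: -5553095/57152 ≈ -97.164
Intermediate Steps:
-18627/v(63, -1) + (-10780 + 15009)/(-28576) = -18627/192 + (-10780 + 15009)/(-28576) = -18627*1/192 + 4229*(-1/28576) = -6209/64 - 4229/28576 = -5553095/57152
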